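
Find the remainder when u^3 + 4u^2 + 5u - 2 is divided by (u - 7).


By the Remainder Theorem, the remainder equals p(7):
  1*(7)^3 = 343
  4*(7)^2 = 196
  5*(7)^1 = 35
  constant: -2
Sum: 343 + 196 + 35 - 2 = 572


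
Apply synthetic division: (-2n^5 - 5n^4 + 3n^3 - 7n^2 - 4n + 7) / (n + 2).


Synthetic division with c = -2. Coefficients: -2, -5, 3, -7, -4, 7
Bring down -2.
  -2 * -2 = 4; 4 - 5 = -1
  -1 * -2 = 2; 2 + 3 = 5
  5 * -2 = -10; -10 - 7 = -17
  -17 * -2 = 34; 34 - 4 = 30
  30 * -2 = -60; -60 + 7 = -53
Quotient: -2n^4 - n^3 + 5n^2 - 17n + 30, Remainder: -53


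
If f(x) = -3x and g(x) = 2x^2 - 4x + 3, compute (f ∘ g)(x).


Substitute g(x) into f:
f(g(x)) = -3*(2x^2 - 4x + 3)
Expand and combine: -6x^2 + 12x - 9


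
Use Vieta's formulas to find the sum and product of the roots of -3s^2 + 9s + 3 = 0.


For as^2+bs+c=0: sum = -b/a, product = c/a.
a=-3, b=9, c=3
Sum = -(9)/-3 = 3
Product = (3)/-3 = -1


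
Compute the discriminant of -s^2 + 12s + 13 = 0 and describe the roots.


D = b^2 - 4ac = (12)^2 - 4(-1)(13) = 144 + 52 = 196
Since D > 0: two distinct rational roots


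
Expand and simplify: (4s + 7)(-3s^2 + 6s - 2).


Distribute each term of the first polynomial:
  (4s)(-3s^2 + 6s - 2) = -12s^3 + 24s^2 - 8s
  (7)(-3s^2 + 6s - 2) = -21s^2 + 42s - 14
Sum: -12s^3 + 3s^2 + 34s - 14


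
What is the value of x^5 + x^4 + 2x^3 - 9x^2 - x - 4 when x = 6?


Using direct substitution:
  1 * (6)^5 = 7776
  1 * (6)^4 = 1296
  2 * (6)^3 = 432
  -9 * (6)^2 = -324
  -1 * (6)^1 = -6
  constant: -4
Sum = 7776 + 1296 + 432 - 324 - 6 - 4 = 9170


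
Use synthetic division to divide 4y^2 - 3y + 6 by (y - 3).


Synthetic division with c = 3. Coefficients: 4, -3, 6
Bring down 4.
  4 * 3 = 12; 12 - 3 = 9
  9 * 3 = 27; 27 + 6 = 33
Quotient: 4y + 9, Remainder: 33


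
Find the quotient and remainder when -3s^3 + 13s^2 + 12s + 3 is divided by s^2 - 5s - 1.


(-3s^3 + 13s^2 + 12s + 3) / (s^2 - 5s - 1)
Step 1: -3s * (s^2 - 5s - 1) = -3s^3 + 15s^2 + 3s; subtract.
Step 2: -2 * (s^2 - 5s - 1) = -2s^2 + 10s + 2; subtract.
Quotient: -3s - 2, Remainder: -s + 1


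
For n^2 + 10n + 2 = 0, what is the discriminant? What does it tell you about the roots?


D = b^2 - 4ac = (10)^2 - 4(1)(2) = 100 - 8 = 92
Since D > 0: two distinct irrational roots


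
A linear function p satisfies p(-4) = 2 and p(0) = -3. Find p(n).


p(n) = mn + b. Using p(-4)=2, p(0)=-3:
m = (2 + 3)/(-4) = 5/-4 = -5/4
b = 2 - m*(-4) = 2 - 5 = -3
p(n) = -(5/4)n - 3


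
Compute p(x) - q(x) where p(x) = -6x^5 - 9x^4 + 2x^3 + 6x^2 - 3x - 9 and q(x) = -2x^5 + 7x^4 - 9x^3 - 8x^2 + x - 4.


Distribute the minus sign:
  (-6x^5 - 9x^4 + 2x^3 + 6x^2 - 3x - 9)
- (-2x^5 + 7x^4 - 9x^3 - 8x^2 + x - 4)
Negate second polynomial: 2x^5 - 7x^4 + 9x^3 + 8x^2 - x + 4
Add: -4x^5 - 16x^4 + 11x^3 + 14x^2 - 4x - 5


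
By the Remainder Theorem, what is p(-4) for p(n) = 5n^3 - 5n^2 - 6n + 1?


By the Remainder Theorem, the remainder equals p(-4):
  5*(-4)^3 = -320
  -5*(-4)^2 = -80
  -6*(-4)^1 = 24
  constant: 1
Sum: -320 - 80 + 24 + 1 = -375


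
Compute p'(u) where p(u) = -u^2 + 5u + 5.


Apply the power rule term by term:
  d/du(-u^2) = -2u
  d/du(5u) = 5
  d/du(5) = 0
p'(u) = -2u + 5


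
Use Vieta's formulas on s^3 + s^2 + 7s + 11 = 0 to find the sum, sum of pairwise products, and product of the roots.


Monic cubic s^3+bs^2+cs+d=0: sum=-b, pairwise sum=c, product=-d.
b=1, c=7, d=11
r1+r2+r3 = -1
r1r2+r1r3+r2r3 = 7
r1r2r3 = -11


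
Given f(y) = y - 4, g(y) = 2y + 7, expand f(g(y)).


Substitute g(y) into f:
f(g(y)) = 1*(2y + 7) + (-4)
Expand and combine: 2y + 3


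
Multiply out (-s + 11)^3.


Expand (-s + 11)^3 by repeated multiplication:
  (-s + 11)^2 = s^2 - 22s + 121
= -s^3 + 33s^2 - 363s + 1331


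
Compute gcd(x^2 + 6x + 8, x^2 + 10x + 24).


Factor each:
  x^2 + 6x + 8 = (x + 4)(x + 2)
  x^2 + 10x + 24 = (x + 4)(x + 6)
Common monic factor: x + 4


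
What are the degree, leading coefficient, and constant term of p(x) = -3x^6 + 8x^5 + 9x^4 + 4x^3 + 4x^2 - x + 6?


Highest power of x is 6, with coefficient -3. Constant term is 6.
Degree = 6, leading coefficient = -3, constant term = 6


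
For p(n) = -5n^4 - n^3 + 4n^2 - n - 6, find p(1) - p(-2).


p(1) = -9
p(-2) = -60
p(1) - p(-2) = -9 + 60 = 51


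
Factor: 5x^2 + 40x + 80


Roots satisfy r1 + r2 = -b/a = -8 and r1*r2 = c/a = 16.
So r1 = -4, r2 = -4.
5x^2 + 40x + 80 = 5(x - r1)(x - r2) = 5(x + 4)(x + 4)


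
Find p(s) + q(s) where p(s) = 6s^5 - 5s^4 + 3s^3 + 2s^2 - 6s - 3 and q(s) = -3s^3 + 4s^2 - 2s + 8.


Align terms by degree and add:
  6s^5 - 5s^4 + 3s^3 + 2s^2 - 6s - 3
  -3s^3 + 4s^2 - 2s + 8
= 6s^5 - 5s^4 + 6s^2 - 8s + 5


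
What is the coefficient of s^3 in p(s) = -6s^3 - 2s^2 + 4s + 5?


Read off the coefficient of s^3: -6


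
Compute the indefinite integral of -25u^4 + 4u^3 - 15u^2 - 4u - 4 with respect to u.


Reverse power rule on each term:
  ∫ -25u^4 du = -5u^5
  ∫ 4u^3 du = u^4
  ∫ -15u^2 du = -5u^3
  ∫ -4u du = -2u^2
  ∫ -4 du = -4u
F(u) = -5u^5 + u^4 - 5u^3 - 2u^2 - 4u + C


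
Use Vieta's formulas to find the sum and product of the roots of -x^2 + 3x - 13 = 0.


For ax^2+bx+c=0: sum = -b/a, product = c/a.
a=-1, b=3, c=-13
Sum = -(3)/-1 = 3
Product = (-13)/-1 = 13


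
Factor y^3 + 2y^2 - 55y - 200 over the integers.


Try integer roots (divisors of -200). y=-5: p(-5)=0.
Divide out (y + 5): quotient is y^2 - 3y - 40.
Factor the quadratic: (y + 5)(y - 8)
Result: (y + 5)(y + 5)(y - 8)


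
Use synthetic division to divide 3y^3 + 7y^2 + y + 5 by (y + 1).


Synthetic division with c = -1. Coefficients: 3, 7, 1, 5
Bring down 3.
  3 * -1 = -3; -3 + 7 = 4
  4 * -1 = -4; -4 + 1 = -3
  -3 * -1 = 3; 3 + 5 = 8
Quotient: 3y^2 + 4y - 3, Remainder: 8


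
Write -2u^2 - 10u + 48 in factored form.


Roots satisfy r1 + r2 = -b/a = -5 and r1*r2 = c/a = -24.
So r1 = -8, r2 = 3.
-2u^2 - 10u + 48 = -2(u - r1)(u - r2) = -2(u + 8)(u - 3)


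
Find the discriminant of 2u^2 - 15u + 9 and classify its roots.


D = b^2 - 4ac = (-15)^2 - 4(2)(9) = 225 - 72 = 153
Since D > 0: two distinct irrational roots


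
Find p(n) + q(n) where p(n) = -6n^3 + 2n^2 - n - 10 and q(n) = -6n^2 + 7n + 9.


Align terms by degree and add:
  -6n^3 + 2n^2 - n - 10
  -6n^2 + 7n + 9
= -6n^3 - 4n^2 + 6n - 1


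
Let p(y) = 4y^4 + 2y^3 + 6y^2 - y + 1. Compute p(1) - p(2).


p(1) = 12
p(2) = 103
p(1) - p(2) = 12 - 103 = -91


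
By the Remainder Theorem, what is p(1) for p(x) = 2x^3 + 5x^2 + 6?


By the Remainder Theorem, the remainder equals p(1):
  2*(1)^3 = 2
  5*(1)^2 = 5
  0*(1)^1 = 0
  constant: 6
Sum: 2 + 5 + 0 + 6 = 13


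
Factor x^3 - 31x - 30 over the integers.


Try integer roots (divisors of -30). x=-1: p(-1)=0.
Divide out (x + 1): quotient is x^2 - x - 30.
Factor the quadratic: (x + 5)(x - 6)
Result: (x + 1)(x + 5)(x - 6)


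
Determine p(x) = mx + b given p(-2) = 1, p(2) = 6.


p(x) = mx + b. Using p(-2)=1, p(2)=6:
m = (1 - 6)/(-2 - 2) = -5/-4 = 5/4
b = 1 - m*(-2) = 1 + 5/2 = 7/2
p(x) = (5/4)x + (7/2)


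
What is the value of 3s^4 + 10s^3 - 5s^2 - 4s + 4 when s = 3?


Using direct substitution:
  3 * (3)^4 = 243
  10 * (3)^3 = 270
  -5 * (3)^2 = -45
  -4 * (3)^1 = -12
  constant: 4
Sum = 243 + 270 - 45 - 12 + 4 = 460


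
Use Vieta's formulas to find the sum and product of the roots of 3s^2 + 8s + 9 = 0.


For as^2+bs+c=0: sum = -b/a, product = c/a.
a=3, b=8, c=9
Sum = -(8)/3 = -8/3
Product = (9)/3 = 3


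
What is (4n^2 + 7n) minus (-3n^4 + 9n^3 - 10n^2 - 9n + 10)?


Distribute the minus sign:
  (4n^2 + 7n)
- (-3n^4 + 9n^3 - 10n^2 - 9n + 10)
Negate second polynomial: 3n^4 - 9n^3 + 10n^2 + 9n - 10
Add: 3n^4 - 9n^3 + 14n^2 + 16n - 10


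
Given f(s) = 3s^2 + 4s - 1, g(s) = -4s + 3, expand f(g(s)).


Substitute g(s) into f:
f(g(s)) = 3*(-4s + 3)^2 + 4*(-4s + 3) + (-1)
(-4s + 3)^2 = 16s^2 - 24s + 9
Expand and combine: 48s^2 - 88s + 38


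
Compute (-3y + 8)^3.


Expand (-3y + 8)^3 by repeated multiplication:
  (-3y + 8)^2 = 9y^2 - 48y + 64
= -27y^3 + 216y^2 - 576y + 512


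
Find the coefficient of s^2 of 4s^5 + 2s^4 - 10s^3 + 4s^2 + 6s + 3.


Read off the coefficient of s^2: 4


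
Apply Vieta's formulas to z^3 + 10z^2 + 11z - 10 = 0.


Monic cubic z^3+bz^2+cz+d=0: sum=-b, pairwise sum=c, product=-d.
b=10, c=11, d=-10
r1+r2+r3 = -10
r1r2+r1r3+r2r3 = 11
r1r2r3 = 10


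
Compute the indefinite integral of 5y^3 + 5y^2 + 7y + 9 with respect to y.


Reverse power rule on each term:
  ∫ 5y^3 dy = (5/4)y^4
  ∫ 5y^2 dy = (5/3)y^3
  ∫ 7y dy = (7/2)y^2
  ∫ 9 dy = 9y
F(y) = (5/4)y^4 + (5/3)y^3 + (7/2)y^2 + 9y + C


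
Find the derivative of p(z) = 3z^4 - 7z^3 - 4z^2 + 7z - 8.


Apply the power rule term by term:
  d/dz(3z^4) = 12z^3
  d/dz(-7z^3) = -21z^2
  d/dz(-4z^2) = -8z
  d/dz(7z) = 7
  d/dz(-8) = 0
p'(z) = 12z^3 - 21z^2 - 8z + 7


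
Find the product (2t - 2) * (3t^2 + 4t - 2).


Distribute each term of the first polynomial:
  (2t)(3t^2 + 4t - 2) = 6t^3 + 8t^2 - 4t
  (-2)(3t^2 + 4t - 2) = -6t^2 - 8t + 4
Sum: 6t^3 + 2t^2 - 12t + 4


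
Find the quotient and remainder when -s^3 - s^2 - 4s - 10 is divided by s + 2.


(-s^3 - s^2 - 4s - 10) / (s + 2)
Step 1: -s^2 * (s + 2) = -s^3 - 2s^2; subtract.
Step 2: s * (s + 2) = s^2 + 2s; subtract.
Step 3: -6 * (s + 2) = -6s - 12; subtract.
Quotient: -s^2 + s - 6, Remainder: 2


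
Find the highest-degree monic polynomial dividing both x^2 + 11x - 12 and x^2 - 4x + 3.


Factor each:
  x^2 + 11x - 12 = (x - 1)(x + 12)
  x^2 - 4x + 3 = (x - 1)(x - 3)
Common monic factor: x - 1


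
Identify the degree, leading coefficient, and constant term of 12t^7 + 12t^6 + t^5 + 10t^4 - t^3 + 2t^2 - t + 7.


Highest power of t is 7, with coefficient 12. Constant term is 7.
Degree = 7, leading coefficient = 12, constant term = 7


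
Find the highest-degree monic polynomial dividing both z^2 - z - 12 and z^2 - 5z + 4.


Factor each:
  z^2 - z - 12 = (z - 4)(z + 3)
  z^2 - 5z + 4 = (z - 4)(z - 1)
Common monic factor: z - 4


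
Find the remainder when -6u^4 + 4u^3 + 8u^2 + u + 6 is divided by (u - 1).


By the Remainder Theorem, the remainder equals p(1):
  -6*(1)^4 = -6
  4*(1)^3 = 4
  8*(1)^2 = 8
  1*(1)^1 = 1
  constant: 6
Sum: -6 + 4 + 8 + 1 + 6 = 13


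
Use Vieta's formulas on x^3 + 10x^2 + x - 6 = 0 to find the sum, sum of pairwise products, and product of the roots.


Monic cubic x^3+bx^2+cx+d=0: sum=-b, pairwise sum=c, product=-d.
b=10, c=1, d=-6
r1+r2+r3 = -10
r1r2+r1r3+r2r3 = 1
r1r2r3 = 6


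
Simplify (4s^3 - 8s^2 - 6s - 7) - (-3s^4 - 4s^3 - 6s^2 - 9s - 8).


Distribute the minus sign:
  (4s^3 - 8s^2 - 6s - 7)
- (-3s^4 - 4s^3 - 6s^2 - 9s - 8)
Negate second polynomial: 3s^4 + 4s^3 + 6s^2 + 9s + 8
Add: 3s^4 + 8s^3 - 2s^2 + 3s + 1


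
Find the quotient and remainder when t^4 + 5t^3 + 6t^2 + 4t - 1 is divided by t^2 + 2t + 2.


(t^4 + 5t^3 + 6t^2 + 4t - 1) / (t^2 + 2t + 2)
Step 1: t^2 * (t^2 + 2t + 2) = t^4 + 2t^3 + 2t^2; subtract.
Step 2: 3t * (t^2 + 2t + 2) = 3t^3 + 6t^2 + 6t; subtract.
Step 3: -2 * (t^2 + 2t + 2) = -2t^2 - 4t - 4; subtract.
Quotient: t^2 + 3t - 2, Remainder: 2t + 3


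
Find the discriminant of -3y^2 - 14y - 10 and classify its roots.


D = b^2 - 4ac = (-14)^2 - 4(-3)(-10) = 196 - 120 = 76
Since D > 0: two distinct irrational roots


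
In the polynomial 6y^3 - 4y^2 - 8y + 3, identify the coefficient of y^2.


Read off the coefficient of y^2: -4


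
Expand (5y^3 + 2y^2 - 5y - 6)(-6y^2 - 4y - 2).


Distribute each term of the first polynomial:
  (5y^3)(-6y^2 - 4y - 2) = -30y^5 - 20y^4 - 10y^3
  (2y^2)(-6y^2 - 4y - 2) = -12y^4 - 8y^3 - 4y^2
  (-5y)(-6y^2 - 4y - 2) = 30y^3 + 20y^2 + 10y
  (-6)(-6y^2 - 4y - 2) = 36y^2 + 24y + 12
Sum: -30y^5 - 32y^4 + 12y^3 + 52y^2 + 34y + 12


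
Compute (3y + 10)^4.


Expand (3y + 10)^4 by repeated multiplication:
  (3y + 10)^2 = 9y^2 + 60y + 100
  (3y + 10)^3 = 27y^3 + 270y^2 + 900y + 1000
= 81y^4 + 1080y^3 + 5400y^2 + 12000y + 10000


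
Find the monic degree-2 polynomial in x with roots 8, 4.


p(x) = (x - 8)(x - 4)
Expand: x^2 - 12x + 32


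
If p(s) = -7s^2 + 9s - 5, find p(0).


Using direct substitution:
  -7 * (0)^2 = 0
  9 * (0)^1 = 0
  constant: -5
Sum = 0 + 0 - 5 = -5


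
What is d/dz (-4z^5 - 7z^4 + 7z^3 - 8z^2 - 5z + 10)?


Apply the power rule term by term:
  d/dz(-4z^5) = -20z^4
  d/dz(-7z^4) = -28z^3
  d/dz(7z^3) = 21z^2
  d/dz(-8z^2) = -16z
  d/dz(-5z) = -5
  d/dz(10) = 0
p'(z) = -20z^4 - 28z^3 + 21z^2 - 16z - 5


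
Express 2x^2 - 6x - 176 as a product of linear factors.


Roots satisfy r1 + r2 = -b/a = 3 and r1*r2 = c/a = -88.
So r1 = 11, r2 = -8.
2x^2 - 6x - 176 = 2(x - r1)(x - r2) = 2(x - 11)(x + 8)


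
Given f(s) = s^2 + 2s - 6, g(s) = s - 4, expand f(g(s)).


Substitute g(s) into f:
f(g(s)) = 1*(s - 4)^2 + 2*(s - 4) + (-6)
(s - 4)^2 = s^2 - 8s + 16
Expand and combine: s^2 - 6s + 2


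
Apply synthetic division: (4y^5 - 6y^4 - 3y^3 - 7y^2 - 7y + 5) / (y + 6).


Synthetic division with c = -6. Coefficients: 4, -6, -3, -7, -7, 5
Bring down 4.
  4 * -6 = -24; -24 - 6 = -30
  -30 * -6 = 180; 180 - 3 = 177
  177 * -6 = -1062; -1062 - 7 = -1069
  -1069 * -6 = 6414; 6414 - 7 = 6407
  6407 * -6 = -38442; -38442 + 5 = -38437
Quotient: 4y^4 - 30y^3 + 177y^2 - 1069y + 6407, Remainder: -38437


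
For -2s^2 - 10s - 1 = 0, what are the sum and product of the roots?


For as^2+bs+c=0: sum = -b/a, product = c/a.
a=-2, b=-10, c=-1
Sum = -(-10)/-2 = -5
Product = (-1)/-2 = 1/2


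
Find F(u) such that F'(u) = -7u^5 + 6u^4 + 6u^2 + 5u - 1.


Reverse power rule on each term:
  ∫ -7u^5 du = -(7/6)u^6
  ∫ 6u^4 du = (6/5)u^5
  ∫ 6u^2 du = 2u^3
  ∫ 5u du = (5/2)u^2
  ∫ -1 du = -u
F(u) = -(7/6)u^6 + (6/5)u^5 + 2u^3 + (5/2)u^2 - u + C


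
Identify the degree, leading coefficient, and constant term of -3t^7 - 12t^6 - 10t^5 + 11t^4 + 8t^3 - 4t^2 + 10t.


Highest power of t is 7, with coefficient -3. Constant term is 0.
Degree = 7, leading coefficient = -3, constant term = 0


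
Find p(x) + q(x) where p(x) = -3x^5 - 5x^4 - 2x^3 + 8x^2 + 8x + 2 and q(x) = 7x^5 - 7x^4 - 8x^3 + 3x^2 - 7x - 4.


Align terms by degree and add:
  -3x^5 - 5x^4 - 2x^3 + 8x^2 + 8x + 2
+ 7x^5 - 7x^4 - 8x^3 + 3x^2 - 7x - 4
= 4x^5 - 12x^4 - 10x^3 + 11x^2 + x - 2


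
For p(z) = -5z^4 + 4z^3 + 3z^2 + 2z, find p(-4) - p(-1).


p(-4) = -1496
p(-1) = -8
p(-4) - p(-1) = -1496 + 8 = -1488


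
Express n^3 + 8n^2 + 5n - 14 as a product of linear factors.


Try integer roots (divisors of -14). n=-2: p(-2)=0.
Divide out (n + 2): quotient is n^2 + 6n - 7.
Factor the quadratic: (n - 1)(n + 7)
Result: (n + 2)(n - 1)(n + 7)


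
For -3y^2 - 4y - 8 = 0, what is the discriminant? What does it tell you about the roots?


D = b^2 - 4ac = (-4)^2 - 4(-3)(-8) = 16 - 96 = -80
Since D < 0: two complex conjugate roots (no real roots)


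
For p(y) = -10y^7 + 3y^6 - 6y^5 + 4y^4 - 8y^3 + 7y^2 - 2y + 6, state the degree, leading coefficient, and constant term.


Highest power of y is 7, with coefficient -10. Constant term is 6.
Degree = 7, leading coefficient = -10, constant term = 6


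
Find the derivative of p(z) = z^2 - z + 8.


Apply the power rule term by term:
  d/dz(z^2) = 2z
  d/dz(-z) = -1
  d/dz(8) = 0
p'(z) = 2z - 1


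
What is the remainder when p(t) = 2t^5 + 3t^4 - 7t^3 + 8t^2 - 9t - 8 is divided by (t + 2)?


By the Remainder Theorem, the remainder equals p(-2):
  2*(-2)^5 = -64
  3*(-2)^4 = 48
  -7*(-2)^3 = 56
  8*(-2)^2 = 32
  -9*(-2)^1 = 18
  constant: -8
Sum: -64 + 48 + 56 + 32 + 18 - 8 = 82


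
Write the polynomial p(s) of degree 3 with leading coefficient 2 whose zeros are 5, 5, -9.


p(s) = 2(s - 5)(s - 5)(s + 9)
Expand: 2s^3 - 2s^2 - 130s + 450


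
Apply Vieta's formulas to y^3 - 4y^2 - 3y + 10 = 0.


Monic cubic y^3+by^2+cy+d=0: sum=-b, pairwise sum=c, product=-d.
b=-4, c=-3, d=10
r1+r2+r3 = 4
r1r2+r1r3+r2r3 = -3
r1r2r3 = -10


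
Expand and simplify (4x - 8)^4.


Expand (4x - 8)^4 by repeated multiplication:
  (4x - 8)^2 = 16x^2 - 64x + 64
  (4x - 8)^3 = 64x^3 - 384x^2 + 768x - 512
= 256x^4 - 2048x^3 + 6144x^2 - 8192x + 4096


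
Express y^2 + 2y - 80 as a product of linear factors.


Roots satisfy r1 + r2 = -b/a = -2 and r1*r2 = c/a = -80.
So r1 = -10, r2 = 8.
y^2 + 2y - 80 = (y - r1)(y - r2) = (y + 10)(y - 8)


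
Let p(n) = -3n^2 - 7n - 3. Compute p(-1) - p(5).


p(-1) = 1
p(5) = -113
p(-1) - p(5) = 1 + 113 = 114


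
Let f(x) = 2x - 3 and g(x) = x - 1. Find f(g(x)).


Substitute g(x) into f:
f(g(x)) = 2*(x - 1) + (-3)
Expand and combine: 2x - 5


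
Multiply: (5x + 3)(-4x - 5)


Distribute each term of the first polynomial:
  (5x)(-4x - 5) = -20x^2 - 25x
  (3)(-4x - 5) = -12x - 15
Sum: -20x^2 - 37x - 15


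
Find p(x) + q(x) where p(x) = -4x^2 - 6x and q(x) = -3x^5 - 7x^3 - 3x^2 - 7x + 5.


Align terms by degree and add:
  -4x^2 - 6x
  -3x^5 - 7x^3 - 3x^2 - 7x + 5
= -3x^5 - 7x^3 - 7x^2 - 13x + 5


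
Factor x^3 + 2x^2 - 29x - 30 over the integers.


Try integer roots (divisors of -30). x=5: p(5)=0.
Divide out (x - 5): quotient is x^2 + 7x + 6.
Factor the quadratic: (x + 6)(x + 1)
Result: (x - 5)(x + 6)(x + 1)


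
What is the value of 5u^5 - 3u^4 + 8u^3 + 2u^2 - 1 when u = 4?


Using direct substitution:
  5 * (4)^5 = 5120
  -3 * (4)^4 = -768
  8 * (4)^3 = 512
  2 * (4)^2 = 32
  0 * (4)^1 = 0
  constant: -1
Sum = 5120 - 768 + 512 + 32 + 0 - 1 = 4895


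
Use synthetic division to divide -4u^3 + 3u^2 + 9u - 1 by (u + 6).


Synthetic division with c = -6. Coefficients: -4, 3, 9, -1
Bring down -4.
  -4 * -6 = 24; 24 + 3 = 27
  27 * -6 = -162; -162 + 9 = -153
  -153 * -6 = 918; 918 - 1 = 917
Quotient: -4u^2 + 27u - 153, Remainder: 917


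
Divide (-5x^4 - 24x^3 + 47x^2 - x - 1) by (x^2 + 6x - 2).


(-5x^4 - 24x^3 + 47x^2 - x - 1) / (x^2 + 6x - 2)
Step 1: -5x^2 * (x^2 + 6x - 2) = -5x^4 - 30x^3 + 10x^2; subtract.
Step 2: 6x * (x^2 + 6x - 2) = 6x^3 + 36x^2 - 12x; subtract.
Step 3: 1 * (x^2 + 6x - 2) = x^2 + 6x - 2; subtract.
Quotient: -5x^2 + 6x + 1, Remainder: 5x + 1


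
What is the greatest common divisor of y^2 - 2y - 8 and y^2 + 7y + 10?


Factor each:
  y^2 - 2y - 8 = (y + 2)(y - 4)
  y^2 + 7y + 10 = (y + 2)(y + 5)
Common monic factor: y + 2


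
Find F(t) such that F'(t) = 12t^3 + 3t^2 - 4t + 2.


Reverse power rule on each term:
  ∫ 12t^3 dt = 3t^4
  ∫ 3t^2 dt = t^3
  ∫ -4t dt = -2t^2
  ∫ 2 dt = 2t
F(t) = 3t^4 + t^3 - 2t^2 + 2t + C


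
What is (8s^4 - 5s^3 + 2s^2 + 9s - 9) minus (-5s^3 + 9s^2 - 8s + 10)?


Distribute the minus sign:
  (8s^4 - 5s^3 + 2s^2 + 9s - 9)
- (-5s^3 + 9s^2 - 8s + 10)
Negate second polynomial: 5s^3 - 9s^2 + 8s - 10
Add: 8s^4 - 7s^2 + 17s - 19


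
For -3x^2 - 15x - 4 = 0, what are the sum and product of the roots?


For ax^2+bx+c=0: sum = -b/a, product = c/a.
a=-3, b=-15, c=-4
Sum = -(-15)/-3 = -5
Product = (-4)/-3 = 4/3


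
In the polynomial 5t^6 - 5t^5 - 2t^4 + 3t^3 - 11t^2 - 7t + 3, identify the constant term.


Read off the constant term: 3


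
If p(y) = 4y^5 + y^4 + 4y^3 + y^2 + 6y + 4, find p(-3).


Using direct substitution:
  4 * (-3)^5 = -972
  1 * (-3)^4 = 81
  4 * (-3)^3 = -108
  1 * (-3)^2 = 9
  6 * (-3)^1 = -18
  constant: 4
Sum = -972 + 81 - 108 + 9 - 18 + 4 = -1004


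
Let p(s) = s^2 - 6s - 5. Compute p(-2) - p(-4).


p(-2) = 11
p(-4) = 35
p(-2) - p(-4) = 11 - 35 = -24


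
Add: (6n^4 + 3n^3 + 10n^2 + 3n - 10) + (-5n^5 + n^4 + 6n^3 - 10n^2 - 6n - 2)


Align terms by degree and add:
  6n^4 + 3n^3 + 10n^2 + 3n - 10
  -5n^5 + n^4 + 6n^3 - 10n^2 - 6n - 2
= -5n^5 + 7n^4 + 9n^3 - 3n - 12


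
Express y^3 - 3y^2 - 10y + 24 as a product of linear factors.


Try integer roots (divisors of 24). y=4: p(4)=0.
Divide out (y - 4): quotient is y^2 + y - 6.
Factor the quadratic: (y - 2)(y + 3)
Result: (y - 4)(y - 2)(y + 3)


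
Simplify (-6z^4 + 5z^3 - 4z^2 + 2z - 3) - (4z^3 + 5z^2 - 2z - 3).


Distribute the minus sign:
  (-6z^4 + 5z^3 - 4z^2 + 2z - 3)
- (4z^3 + 5z^2 - 2z - 3)
Negate second polynomial: -4z^3 - 5z^2 + 2z + 3
Add: -6z^4 + z^3 - 9z^2 + 4z


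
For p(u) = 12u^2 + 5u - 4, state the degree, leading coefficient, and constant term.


Highest power of u is 2, with coefficient 12. Constant term is -4.
Degree = 2, leading coefficient = 12, constant term = -4


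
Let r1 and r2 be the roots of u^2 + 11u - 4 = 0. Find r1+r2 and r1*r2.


For au^2+bu+c=0: sum = -b/a, product = c/a.
a=1, b=11, c=-4
Sum = -(11)/1 = -11
Product = (-4)/1 = -4


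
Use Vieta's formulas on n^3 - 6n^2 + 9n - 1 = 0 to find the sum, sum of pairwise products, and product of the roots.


Monic cubic n^3+bn^2+cn+d=0: sum=-b, pairwise sum=c, product=-d.
b=-6, c=9, d=-1
r1+r2+r3 = 6
r1r2+r1r3+r2r3 = 9
r1r2r3 = 1


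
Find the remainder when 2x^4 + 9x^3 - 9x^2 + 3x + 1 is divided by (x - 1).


By the Remainder Theorem, the remainder equals p(1):
  2*(1)^4 = 2
  9*(1)^3 = 9
  -9*(1)^2 = -9
  3*(1)^1 = 3
  constant: 1
Sum: 2 + 9 - 9 + 3 + 1 = 6


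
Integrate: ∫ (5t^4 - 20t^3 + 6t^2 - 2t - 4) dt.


Reverse power rule on each term:
  ∫ 5t^4 dt = t^5
  ∫ -20t^3 dt = -5t^4
  ∫ 6t^2 dt = 2t^3
  ∫ -2t dt = -t^2
  ∫ -4 dt = -4t
F(t) = t^5 - 5t^4 + 2t^3 - t^2 - 4t + C


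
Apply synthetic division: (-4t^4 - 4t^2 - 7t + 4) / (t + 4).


Synthetic division with c = -4. Coefficients: -4, 0, -4, -7, 4
Bring down -4.
  -4 * -4 = 16; 16 + 0 = 16
  16 * -4 = -64; -64 - 4 = -68
  -68 * -4 = 272; 272 - 7 = 265
  265 * -4 = -1060; -1060 + 4 = -1056
Quotient: -4t^3 + 16t^2 - 68t + 265, Remainder: -1056


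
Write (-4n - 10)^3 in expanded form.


Expand (-4n - 10)^3 by repeated multiplication:
  (-4n - 10)^2 = 16n^2 + 80n + 100
= -64n^3 - 480n^2 - 1200n - 1000


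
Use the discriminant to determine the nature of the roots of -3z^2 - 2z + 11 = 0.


D = b^2 - 4ac = (-2)^2 - 4(-3)(11) = 4 + 132 = 136
Since D > 0: two distinct irrational roots


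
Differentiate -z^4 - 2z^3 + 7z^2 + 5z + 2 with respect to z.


Apply the power rule term by term:
  d/dz(-z^4) = -4z^3
  d/dz(-2z^3) = -6z^2
  d/dz(7z^2) = 14z
  d/dz(5z) = 5
  d/dz(2) = 0
p'(z) = -4z^3 - 6z^2 + 14z + 5


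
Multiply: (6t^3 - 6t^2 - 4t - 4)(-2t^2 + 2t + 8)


Distribute each term of the first polynomial:
  (6t^3)(-2t^2 + 2t + 8) = -12t^5 + 12t^4 + 48t^3
  (-6t^2)(-2t^2 + 2t + 8) = 12t^4 - 12t^3 - 48t^2
  (-4t)(-2t^2 + 2t + 8) = 8t^3 - 8t^2 - 32t
  (-4)(-2t^2 + 2t + 8) = 8t^2 - 8t - 32
Sum: -12t^5 + 24t^4 + 44t^3 - 48t^2 - 40t - 32


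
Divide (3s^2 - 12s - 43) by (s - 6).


(3s^2 - 12s - 43) / (s - 6)
Step 1: 3s * (s - 6) = 3s^2 - 18s; subtract.
Step 2: 6 * (s - 6) = 6s - 36; subtract.
Quotient: 3s + 6, Remainder: -7


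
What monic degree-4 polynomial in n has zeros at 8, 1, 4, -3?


p(n) = (n - 8)(n - 1)(n - 4)(n + 3)
Expand: n^4 - 10n^3 + 5n^2 + 100n - 96


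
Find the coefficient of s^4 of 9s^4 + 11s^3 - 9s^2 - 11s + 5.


Read off the coefficient of s^4: 9


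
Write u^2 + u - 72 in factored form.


Roots satisfy r1 + r2 = -b/a = -1 and r1*r2 = c/a = -72.
So r1 = 8, r2 = -9.
u^2 + u - 72 = (u - r1)(u - r2) = (u - 8)(u + 9)


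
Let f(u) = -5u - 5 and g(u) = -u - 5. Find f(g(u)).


Substitute g(u) into f:
f(g(u)) = -5*(-u - 5) + (-5)
Expand and combine: 5u + 20


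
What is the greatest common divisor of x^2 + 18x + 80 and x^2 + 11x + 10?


Factor each:
  x^2 + 18x + 80 = (x + 10)(x + 8)
  x^2 + 11x + 10 = (x + 10)(x + 1)
Common monic factor: x + 10


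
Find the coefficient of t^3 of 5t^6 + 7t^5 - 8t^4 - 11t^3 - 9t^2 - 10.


Read off the coefficient of t^3: -11


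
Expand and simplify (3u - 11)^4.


Expand (3u - 11)^4 by repeated multiplication:
  (3u - 11)^2 = 9u^2 - 66u + 121
  (3u - 11)^3 = 27u^3 - 297u^2 + 1089u - 1331
= 81u^4 - 1188u^3 + 6534u^2 - 15972u + 14641


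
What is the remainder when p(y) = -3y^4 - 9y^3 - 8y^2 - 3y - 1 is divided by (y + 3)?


By the Remainder Theorem, the remainder equals p(-3):
  -3*(-3)^4 = -243
  -9*(-3)^3 = 243
  -8*(-3)^2 = -72
  -3*(-3)^1 = 9
  constant: -1
Sum: -243 + 243 - 72 + 9 - 1 = -64


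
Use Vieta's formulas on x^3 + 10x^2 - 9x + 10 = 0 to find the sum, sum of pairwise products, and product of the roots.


Monic cubic x^3+bx^2+cx+d=0: sum=-b, pairwise sum=c, product=-d.
b=10, c=-9, d=10
r1+r2+r3 = -10
r1r2+r1r3+r2r3 = -9
r1r2r3 = -10


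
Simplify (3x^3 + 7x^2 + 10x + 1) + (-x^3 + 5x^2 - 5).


Align terms by degree and add:
  3x^3 + 7x^2 + 10x + 1
  -x^3 + 5x^2 - 5
= 2x^3 + 12x^2 + 10x - 4


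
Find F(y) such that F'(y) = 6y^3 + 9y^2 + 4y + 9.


Reverse power rule on each term:
  ∫ 6y^3 dy = (3/2)y^4
  ∫ 9y^2 dy = 3y^3
  ∫ 4y dy = 2y^2
  ∫ 9 dy = 9y
F(y) = (3/2)y^4 + 3y^3 + 2y^2 + 9y + C


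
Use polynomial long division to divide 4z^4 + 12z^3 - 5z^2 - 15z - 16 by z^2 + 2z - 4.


(4z^4 + 12z^3 - 5z^2 - 15z - 16) / (z^2 + 2z - 4)
Step 1: 4z^2 * (z^2 + 2z - 4) = 4z^4 + 8z^3 - 16z^2; subtract.
Step 2: 4z * (z^2 + 2z - 4) = 4z^3 + 8z^2 - 16z; subtract.
Step 3: 3 * (z^2 + 2z - 4) = 3z^2 + 6z - 12; subtract.
Quotient: 4z^2 + 4z + 3, Remainder: -5z - 4


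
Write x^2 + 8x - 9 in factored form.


Roots satisfy r1 + r2 = -b/a = -8 and r1*r2 = c/a = -9.
So r1 = -9, r2 = 1.
x^2 + 8x - 9 = (x - r1)(x - r2) = (x + 9)(x - 1)


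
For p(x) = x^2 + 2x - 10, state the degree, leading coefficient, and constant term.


Highest power of x is 2, with coefficient 1. Constant term is -10.
Degree = 2, leading coefficient = 1, constant term = -10


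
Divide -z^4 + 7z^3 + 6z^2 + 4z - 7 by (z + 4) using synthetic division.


Synthetic division with c = -4. Coefficients: -1, 7, 6, 4, -7
Bring down -1.
  -1 * -4 = 4; 4 + 7 = 11
  11 * -4 = -44; -44 + 6 = -38
  -38 * -4 = 152; 152 + 4 = 156
  156 * -4 = -624; -624 - 7 = -631
Quotient: -z^3 + 11z^2 - 38z + 156, Remainder: -631


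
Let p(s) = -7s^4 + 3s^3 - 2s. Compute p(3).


Using direct substitution:
  -7 * (3)^4 = -567
  3 * (3)^3 = 81
  0 * (3)^2 = 0
  -2 * (3)^1 = -6
  constant: 0
Sum = -567 + 81 + 0 - 6 + 0 = -492


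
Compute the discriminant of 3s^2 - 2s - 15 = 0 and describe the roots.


D = b^2 - 4ac = (-2)^2 - 4(3)(-15) = 4 + 180 = 184
Since D > 0: two distinct irrational roots


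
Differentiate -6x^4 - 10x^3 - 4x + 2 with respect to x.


Apply the power rule term by term:
  d/dx(-6x^4) = -24x^3
  d/dx(-10x^3) = -30x^2
  d/dx(-4x) = -4
  d/dx(2) = 0
p'(x) = -24x^3 - 30x^2 - 4


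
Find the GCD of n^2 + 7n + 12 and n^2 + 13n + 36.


Factor each:
  n^2 + 7n + 12 = (n + 4)(n + 3)
  n^2 + 13n + 36 = (n + 4)(n + 9)
Common monic factor: n + 4


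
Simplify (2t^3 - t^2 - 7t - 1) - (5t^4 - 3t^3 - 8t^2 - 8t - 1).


Distribute the minus sign:
  (2t^3 - t^2 - 7t - 1)
- (5t^4 - 3t^3 - 8t^2 - 8t - 1)
Negate second polynomial: -5t^4 + 3t^3 + 8t^2 + 8t + 1
Add: -5t^4 + 5t^3 + 7t^2 + t


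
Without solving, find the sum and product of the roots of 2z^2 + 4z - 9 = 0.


For az^2+bz+c=0: sum = -b/a, product = c/a.
a=2, b=4, c=-9
Sum = -(4)/2 = -2
Product = (-9)/2 = -9/2


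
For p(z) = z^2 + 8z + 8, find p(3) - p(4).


p(3) = 41
p(4) = 56
p(3) - p(4) = 41 - 56 = -15


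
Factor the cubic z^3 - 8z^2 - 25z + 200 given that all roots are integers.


Try integer roots (divisors of 200). z=8: p(8)=0.
Divide out (z - 8): quotient is z^2 - 25.
Factor the quadratic: (z + 5)(z - 5)
Result: (z - 8)(z + 5)(z - 5)


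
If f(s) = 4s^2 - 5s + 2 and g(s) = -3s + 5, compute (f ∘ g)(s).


Substitute g(s) into f:
f(g(s)) = 4*(-3s + 5)^2 + (-5)*(-3s + 5) + 2
(-3s + 5)^2 = 9s^2 - 30s + 25
Expand and combine: 36s^2 - 105s + 77


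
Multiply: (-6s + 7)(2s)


Distribute each term of the first polynomial:
  (-6s)(2s) = -12s^2
  (7)(2s) = 14s
Sum: -12s^2 + 14s


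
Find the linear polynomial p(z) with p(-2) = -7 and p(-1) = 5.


p(z) = mz + b. Using p(-2)=-7, p(-1)=5:
m = (-7 - 5)/(-2 + 1) = -12/-1 = 12
b = -7 - m*(-2) = -7 + 24 = 17
p(z) = 12z + 17


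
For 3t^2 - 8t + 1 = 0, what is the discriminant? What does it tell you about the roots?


D = b^2 - 4ac = (-8)^2 - 4(3)(1) = 64 - 12 = 52
Since D > 0: two distinct irrational roots


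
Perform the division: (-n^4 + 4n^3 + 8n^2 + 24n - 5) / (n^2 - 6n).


(-n^4 + 4n^3 + 8n^2 + 24n - 5) / (n^2 - 6n)
Step 1: -n^2 * (n^2 - 6n) = -n^4 + 6n^3; subtract.
Step 2: -2n * (n^2 - 6n) = -2n^3 + 12n^2; subtract.
Step 3: -4 * (n^2 - 6n) = -4n^2 + 24n; subtract.
Quotient: -n^2 - 2n - 4, Remainder: -5


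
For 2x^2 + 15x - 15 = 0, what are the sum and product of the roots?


For ax^2+bx+c=0: sum = -b/a, product = c/a.
a=2, b=15, c=-15
Sum = -(15)/2 = -15/2
Product = (-15)/2 = -15/2


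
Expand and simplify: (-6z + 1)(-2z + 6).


Distribute each term of the first polynomial:
  (-6z)(-2z + 6) = 12z^2 - 36z
  (1)(-2z + 6) = -2z + 6
Sum: 12z^2 - 38z + 6


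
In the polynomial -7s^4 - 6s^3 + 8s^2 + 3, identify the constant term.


Read off the constant term: 3


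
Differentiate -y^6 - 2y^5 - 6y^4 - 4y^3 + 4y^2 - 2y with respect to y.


Apply the power rule term by term:
  d/dy(-y^6) = -6y^5
  d/dy(-2y^5) = -10y^4
  d/dy(-6y^4) = -24y^3
  d/dy(-4y^3) = -12y^2
  d/dy(4y^2) = 8y
  d/dy(-2y) = -2
p'(y) = -6y^5 - 10y^4 - 24y^3 - 12y^2 + 8y - 2


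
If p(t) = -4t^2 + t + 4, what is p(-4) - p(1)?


p(-4) = -64
p(1) = 1
p(-4) - p(1) = -64 - 1 = -65


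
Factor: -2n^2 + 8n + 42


Roots satisfy r1 + r2 = -b/a = 4 and r1*r2 = c/a = -21.
So r1 = 7, r2 = -3.
-2n^2 + 8n + 42 = -2(n - r1)(n - r2) = -2(n - 7)(n + 3)


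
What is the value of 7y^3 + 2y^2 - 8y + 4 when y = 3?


Using direct substitution:
  7 * (3)^3 = 189
  2 * (3)^2 = 18
  -8 * (3)^1 = -24
  constant: 4
Sum = 189 + 18 - 24 + 4 = 187


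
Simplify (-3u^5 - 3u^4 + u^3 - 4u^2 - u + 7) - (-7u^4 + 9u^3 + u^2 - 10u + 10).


Distribute the minus sign:
  (-3u^5 - 3u^4 + u^3 - 4u^2 - u + 7)
- (-7u^4 + 9u^3 + u^2 - 10u + 10)
Negate second polynomial: 7u^4 - 9u^3 - u^2 + 10u - 10
Add: -3u^5 + 4u^4 - 8u^3 - 5u^2 + 9u - 3


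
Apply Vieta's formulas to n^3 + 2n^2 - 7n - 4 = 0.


Monic cubic n^3+bn^2+cn+d=0: sum=-b, pairwise sum=c, product=-d.
b=2, c=-7, d=-4
r1+r2+r3 = -2
r1r2+r1r3+r2r3 = -7
r1r2r3 = 4


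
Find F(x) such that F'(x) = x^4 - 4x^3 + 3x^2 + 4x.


Reverse power rule on each term:
  ∫ x^4 dx = (1/5)x^5
  ∫ -4x^3 dx = -x^4
  ∫ 3x^2 dx = x^3
  ∫ 4x dx = 2x^2
F(x) = (1/5)x^5 - x^4 + x^3 + 2x^2 + C


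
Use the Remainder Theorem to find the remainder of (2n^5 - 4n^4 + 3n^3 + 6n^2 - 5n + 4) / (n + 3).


By the Remainder Theorem, the remainder equals p(-3):
  2*(-3)^5 = -486
  -4*(-3)^4 = -324
  3*(-3)^3 = -81
  6*(-3)^2 = 54
  -5*(-3)^1 = 15
  constant: 4
Sum: -486 - 324 - 81 + 54 + 15 + 4 = -818


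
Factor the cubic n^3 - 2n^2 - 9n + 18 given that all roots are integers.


Try integer roots (divisors of 18). n=-3: p(-3)=0.
Divide out (n + 3): quotient is n^2 - 5n + 6.
Factor the quadratic: (n - 2)(n - 3)
Result: (n + 3)(n - 2)(n - 3)


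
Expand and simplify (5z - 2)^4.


Expand (5z - 2)^4 by repeated multiplication:
  (5z - 2)^2 = 25z^2 - 20z + 4
  (5z - 2)^3 = 125z^3 - 150z^2 + 60z - 8
= 625z^4 - 1000z^3 + 600z^2 - 160z + 16


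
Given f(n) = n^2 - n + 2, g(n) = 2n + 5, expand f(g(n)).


Substitute g(n) into f:
f(g(n)) = 1*(2n + 5)^2 + (-1)*(2n + 5) + 2
(2n + 5)^2 = 4n^2 + 20n + 25
Expand and combine: 4n^2 + 18n + 22


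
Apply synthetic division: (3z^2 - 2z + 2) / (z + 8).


Synthetic division with c = -8. Coefficients: 3, -2, 2
Bring down 3.
  3 * -8 = -24; -24 - 2 = -26
  -26 * -8 = 208; 208 + 2 = 210
Quotient: 3z - 26, Remainder: 210


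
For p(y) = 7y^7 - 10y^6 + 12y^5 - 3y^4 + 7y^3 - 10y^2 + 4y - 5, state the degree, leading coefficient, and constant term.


Highest power of y is 7, with coefficient 7. Constant term is -5.
Degree = 7, leading coefficient = 7, constant term = -5


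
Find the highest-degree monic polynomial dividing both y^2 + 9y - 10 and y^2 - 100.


Factor each:
  y^2 + 9y - 10 = (y + 10)(y - 1)
  y^2 - 100 = (y + 10)(y - 10)
Common monic factor: y + 10


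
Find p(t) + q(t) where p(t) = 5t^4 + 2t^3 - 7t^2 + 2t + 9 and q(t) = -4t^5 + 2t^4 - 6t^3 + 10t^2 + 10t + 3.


Align terms by degree and add:
  5t^4 + 2t^3 - 7t^2 + 2t + 9
  -4t^5 + 2t^4 - 6t^3 + 10t^2 + 10t + 3
= -4t^5 + 7t^4 - 4t^3 + 3t^2 + 12t + 12


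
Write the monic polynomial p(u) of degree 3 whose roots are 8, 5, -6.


p(u) = (u - 8)(u - 5)(u + 6)
Expand: u^3 - 7u^2 - 38u + 240


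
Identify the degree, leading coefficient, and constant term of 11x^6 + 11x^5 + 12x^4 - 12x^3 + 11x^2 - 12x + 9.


Highest power of x is 6, with coefficient 11. Constant term is 9.
Degree = 6, leading coefficient = 11, constant term = 9


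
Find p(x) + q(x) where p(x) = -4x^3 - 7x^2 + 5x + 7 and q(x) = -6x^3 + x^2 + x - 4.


Align terms by degree and add:
  -4x^3 - 7x^2 + 5x + 7
  -6x^3 + x^2 + x - 4
= -10x^3 - 6x^2 + 6x + 3


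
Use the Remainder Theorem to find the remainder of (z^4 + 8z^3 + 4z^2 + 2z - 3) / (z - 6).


By the Remainder Theorem, the remainder equals p(6):
  1*(6)^4 = 1296
  8*(6)^3 = 1728
  4*(6)^2 = 144
  2*(6)^1 = 12
  constant: -3
Sum: 1296 + 1728 + 144 + 12 - 3 = 3177


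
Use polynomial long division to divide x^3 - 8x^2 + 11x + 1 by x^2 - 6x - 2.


(x^3 - 8x^2 + 11x + 1) / (x^2 - 6x - 2)
Step 1: x * (x^2 - 6x - 2) = x^3 - 6x^2 - 2x; subtract.
Step 2: -2 * (x^2 - 6x - 2) = -2x^2 + 12x + 4; subtract.
Quotient: x - 2, Remainder: x - 3


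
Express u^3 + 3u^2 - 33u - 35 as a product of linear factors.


Try integer roots (divisors of -35). u=5: p(5)=0.
Divide out (u - 5): quotient is u^2 + 8u + 7.
Factor the quadratic: (u + 7)(u + 1)
Result: (u - 5)(u + 7)(u + 1)


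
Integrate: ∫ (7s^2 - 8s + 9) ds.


Reverse power rule on each term:
  ∫ 7s^2 ds = (7/3)s^3
  ∫ -8s ds = -4s^2
  ∫ 9 ds = 9s
F(s) = (7/3)s^3 - 4s^2 + 9s + C


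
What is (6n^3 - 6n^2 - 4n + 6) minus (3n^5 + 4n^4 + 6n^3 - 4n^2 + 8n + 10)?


Distribute the minus sign:
  (6n^3 - 6n^2 - 4n + 6)
- (3n^5 + 4n^4 + 6n^3 - 4n^2 + 8n + 10)
Negate second polynomial: -3n^5 - 4n^4 - 6n^3 + 4n^2 - 8n - 10
Add: -3n^5 - 4n^4 - 2n^2 - 12n - 4


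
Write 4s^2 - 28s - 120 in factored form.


Roots satisfy r1 + r2 = -b/a = 7 and r1*r2 = c/a = -30.
So r1 = -3, r2 = 10.
4s^2 - 28s - 120 = 4(s - r1)(s - r2) = 4(s + 3)(s - 10)


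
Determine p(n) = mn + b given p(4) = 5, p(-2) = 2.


p(n) = mn + b. Using p(4)=5, p(-2)=2:
m = (5 - 2)/(4 + 2) = 3/6 = 1/2
b = 5 - m*(4) = 5 - 2 = 3
p(n) = (1/2)n + 3


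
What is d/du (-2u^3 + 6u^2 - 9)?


Apply the power rule term by term:
  d/du(-2u^3) = -6u^2
  d/du(6u^2) = 12u
  d/du(-9) = 0
p'(u) = -6u^2 + 12u


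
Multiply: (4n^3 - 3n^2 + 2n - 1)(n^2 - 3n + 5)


Distribute each term of the first polynomial:
  (4n^3)(n^2 - 3n + 5) = 4n^5 - 12n^4 + 20n^3
  (-3n^2)(n^2 - 3n + 5) = -3n^4 + 9n^3 - 15n^2
  (2n)(n^2 - 3n + 5) = 2n^3 - 6n^2 + 10n
  (-1)(n^2 - 3n + 5) = -n^2 + 3n - 5
Sum: 4n^5 - 15n^4 + 31n^3 - 22n^2 + 13n - 5


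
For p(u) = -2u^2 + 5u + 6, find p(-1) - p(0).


p(-1) = -1
p(0) = 6
p(-1) - p(0) = -1 - 6 = -7


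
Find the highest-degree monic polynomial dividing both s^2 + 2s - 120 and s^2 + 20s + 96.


Factor each:
  s^2 + 2s - 120 = (s + 12)(s - 10)
  s^2 + 20s + 96 = (s + 12)(s + 8)
Common monic factor: s + 12


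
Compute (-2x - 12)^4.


Expand (-2x - 12)^4 by repeated multiplication:
  (-2x - 12)^2 = 4x^2 + 48x + 144
  (-2x - 12)^3 = -8x^3 - 144x^2 - 864x - 1728
= 16x^4 + 384x^3 + 3456x^2 + 13824x + 20736


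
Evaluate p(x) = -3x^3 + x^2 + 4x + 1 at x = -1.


Using direct substitution:
  -3 * (-1)^3 = 3
  1 * (-1)^2 = 1
  4 * (-1)^1 = -4
  constant: 1
Sum = 3 + 1 - 4 + 1 = 1


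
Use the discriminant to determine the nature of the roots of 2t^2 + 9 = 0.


D = b^2 - 4ac = (0)^2 - 4(2)(9) = 0 - 72 = -72
Since D < 0: two complex conjugate roots (no real roots)


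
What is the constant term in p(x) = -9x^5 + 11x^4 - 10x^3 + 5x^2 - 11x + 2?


Read off the constant term: 2


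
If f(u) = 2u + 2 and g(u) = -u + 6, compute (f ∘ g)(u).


Substitute g(u) into f:
f(g(u)) = 2*(-u + 6) + 2
Expand and combine: -2u + 14


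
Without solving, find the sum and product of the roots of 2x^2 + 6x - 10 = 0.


For ax^2+bx+c=0: sum = -b/a, product = c/a.
a=2, b=6, c=-10
Sum = -(6)/2 = -3
Product = (-10)/2 = -5


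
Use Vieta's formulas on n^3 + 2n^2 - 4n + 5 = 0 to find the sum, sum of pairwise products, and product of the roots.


Monic cubic n^3+bn^2+cn+d=0: sum=-b, pairwise sum=c, product=-d.
b=2, c=-4, d=5
r1+r2+r3 = -2
r1r2+r1r3+r2r3 = -4
r1r2r3 = -5


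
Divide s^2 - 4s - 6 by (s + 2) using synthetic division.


Synthetic division with c = -2. Coefficients: 1, -4, -6
Bring down 1.
  1 * -2 = -2; -2 - 4 = -6
  -6 * -2 = 12; 12 - 6 = 6
Quotient: s - 6, Remainder: 6


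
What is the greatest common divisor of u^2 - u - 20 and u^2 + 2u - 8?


Factor each:
  u^2 - u - 20 = (u + 4)(u - 5)
  u^2 + 2u - 8 = (u + 4)(u - 2)
Common monic factor: u + 4


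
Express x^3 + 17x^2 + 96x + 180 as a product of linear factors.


Try integer roots (divisors of 180). x=-6: p(-6)=0.
Divide out (x + 6): quotient is x^2 + 11x + 30.
Factor the quadratic: (x + 5)(x + 6)
Result: (x + 6)(x + 5)(x + 6)


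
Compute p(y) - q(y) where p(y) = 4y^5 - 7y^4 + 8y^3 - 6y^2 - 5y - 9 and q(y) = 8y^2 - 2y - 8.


Distribute the minus sign:
  (4y^5 - 7y^4 + 8y^3 - 6y^2 - 5y - 9)
- (8y^2 - 2y - 8)
Negate second polynomial: -8y^2 + 2y + 8
Add: 4y^5 - 7y^4 + 8y^3 - 14y^2 - 3y - 1


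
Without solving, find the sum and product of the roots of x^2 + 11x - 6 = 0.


For ax^2+bx+c=0: sum = -b/a, product = c/a.
a=1, b=11, c=-6
Sum = -(11)/1 = -11
Product = (-6)/1 = -6


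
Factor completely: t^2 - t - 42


Roots satisfy r1 + r2 = -b/a = 1 and r1*r2 = c/a = -42.
So r1 = 7, r2 = -6.
t^2 - t - 42 = (t - r1)(t - r2) = (t - 7)(t + 6)


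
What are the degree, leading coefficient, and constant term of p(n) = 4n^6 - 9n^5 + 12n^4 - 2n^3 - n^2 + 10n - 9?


Highest power of n is 6, with coefficient 4. Constant term is -9.
Degree = 6, leading coefficient = 4, constant term = -9


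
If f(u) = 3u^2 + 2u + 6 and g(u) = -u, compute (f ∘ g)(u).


Substitute g(u) into f:
f(g(u)) = 3*(-u)^2 + 2*(-u) + 6
(-u)^2 = u^2
Expand and combine: 3u^2 - 2u + 6


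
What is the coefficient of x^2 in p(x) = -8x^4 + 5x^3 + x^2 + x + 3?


Read off the coefficient of x^2: 1


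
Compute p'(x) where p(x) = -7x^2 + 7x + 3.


Apply the power rule term by term:
  d/dx(-7x^2) = -14x
  d/dx(7x) = 7
  d/dx(3) = 0
p'(x) = -14x + 7


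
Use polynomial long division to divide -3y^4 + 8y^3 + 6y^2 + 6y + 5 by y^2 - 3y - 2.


(-3y^4 + 8y^3 + 6y^2 + 6y + 5) / (y^2 - 3y - 2)
Step 1: -3y^2 * (y^2 - 3y - 2) = -3y^4 + 9y^3 + 6y^2; subtract.
Step 2: -y * (y^2 - 3y - 2) = -y^3 + 3y^2 + 2y; subtract.
Step 3: -3 * (y^2 - 3y - 2) = -3y^2 + 9y + 6; subtract.
Quotient: -3y^2 - y - 3, Remainder: -5y - 1


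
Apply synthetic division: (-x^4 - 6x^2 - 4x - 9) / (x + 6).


Synthetic division with c = -6. Coefficients: -1, 0, -6, -4, -9
Bring down -1.
  -1 * -6 = 6; 6 + 0 = 6
  6 * -6 = -36; -36 - 6 = -42
  -42 * -6 = 252; 252 - 4 = 248
  248 * -6 = -1488; -1488 - 9 = -1497
Quotient: -x^3 + 6x^2 - 42x + 248, Remainder: -1497


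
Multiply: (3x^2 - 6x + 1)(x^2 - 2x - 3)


Distribute each term of the first polynomial:
  (3x^2)(x^2 - 2x - 3) = 3x^4 - 6x^3 - 9x^2
  (-6x)(x^2 - 2x - 3) = -6x^3 + 12x^2 + 18x
  (1)(x^2 - 2x - 3) = x^2 - 2x - 3
Sum: 3x^4 - 12x^3 + 4x^2 + 16x - 3


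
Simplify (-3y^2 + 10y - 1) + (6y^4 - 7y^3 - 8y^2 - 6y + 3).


Align terms by degree and add:
  -3y^2 + 10y - 1
+ 6y^4 - 7y^3 - 8y^2 - 6y + 3
= 6y^4 - 7y^3 - 11y^2 + 4y + 2
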